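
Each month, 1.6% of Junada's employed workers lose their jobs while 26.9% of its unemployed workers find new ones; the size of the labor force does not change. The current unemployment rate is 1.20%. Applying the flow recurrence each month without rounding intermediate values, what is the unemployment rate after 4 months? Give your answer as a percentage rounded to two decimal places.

Unemployment rate after four months ≈ 4.46%.

With a fixed labor force, u_{t+1} = u_t + s·(1−u_t) − f·u_t = u_t·(1−s−f) + s.
Here 1−s−f = 0.715 and s = 0.016.
u_1 = 0.012000 × 0.715 + 0.016 = 0.024580.
u_2 = 0.024580 × 0.715 + 0.016 = 0.033575.
u_3 = 0.033575 × 0.715 + 0.016 = 0.040006.
u_4 = 0.040006 × 0.715 + 0.016 = 0.044604.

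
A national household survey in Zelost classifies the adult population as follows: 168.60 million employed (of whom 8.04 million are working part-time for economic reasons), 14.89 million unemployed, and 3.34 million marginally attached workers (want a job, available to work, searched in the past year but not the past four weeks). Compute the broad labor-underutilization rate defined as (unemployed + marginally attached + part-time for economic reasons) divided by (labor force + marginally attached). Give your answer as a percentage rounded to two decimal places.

Broad underutilization rate ≈ 14.06%.

Labor force = 168.60 + 14.89 = 183.49 million.
Numerator = 14.89 + 3.34 + 8.04 = 26.27 million.
Denominator = 183.49 + 3.34 = 186.83 million.
Broad rate = 26.27 / 186.83 = 14.06%.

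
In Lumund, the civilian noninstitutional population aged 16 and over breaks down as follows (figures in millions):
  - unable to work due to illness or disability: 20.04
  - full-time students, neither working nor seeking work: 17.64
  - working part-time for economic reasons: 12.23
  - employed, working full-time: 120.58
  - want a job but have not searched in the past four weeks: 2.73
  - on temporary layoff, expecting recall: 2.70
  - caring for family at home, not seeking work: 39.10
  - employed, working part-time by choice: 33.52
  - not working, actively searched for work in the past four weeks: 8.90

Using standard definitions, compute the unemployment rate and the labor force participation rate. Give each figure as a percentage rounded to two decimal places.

Employed = 12.23 + 120.58 + 33.52 = 166.33 million (anyone who worked, including part-time for economic reasons, counts as employed).
Unemployed = 2.70 + 8.90 = 11.60 million (jobless and actively searching, or on temporary layoff).
Labor force = 166.33 + 11.60 = 177.93 million.
Not in labor force = 20.04 + 17.64 + 2.73 + 39.10 = 79.51 million (those not working and not actively searching are outside the labor force — including those who want a job but have given up searching).
Civilian working-age population = 177.93 + 79.51 = 257.44 million.
Unemployment rate = 11.60 / 177.93 = 6.52%.
Labor force participation rate = 177.93 / 257.44 = 69.12%.

Unemployment rate ≈ 6.52%; labor force participation rate ≈ 69.12%.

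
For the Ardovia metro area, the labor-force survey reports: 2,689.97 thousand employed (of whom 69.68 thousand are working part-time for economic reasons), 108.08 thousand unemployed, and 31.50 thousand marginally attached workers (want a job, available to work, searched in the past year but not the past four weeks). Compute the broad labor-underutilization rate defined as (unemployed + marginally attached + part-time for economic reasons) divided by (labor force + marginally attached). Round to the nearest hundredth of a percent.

Labor force = 2,689.97 + 108.08 = 2,798.05 thousand.
Numerator = 108.08 + 31.50 + 69.68 = 209.26 thousand.
Denominator = 2,798.05 + 31.50 = 2,829.55 thousand.
Broad rate = 209.26 / 2,829.55 = 7.40%.

Broad underutilization rate ≈ 7.40%.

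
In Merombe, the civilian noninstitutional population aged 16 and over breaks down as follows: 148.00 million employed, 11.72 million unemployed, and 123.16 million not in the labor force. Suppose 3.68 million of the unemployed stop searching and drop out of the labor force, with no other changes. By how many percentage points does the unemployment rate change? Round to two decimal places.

Initially, labor force = 148.00 + 11.72 = 159.72 million, so u = 11.72/159.72 = 7.34%.
After the change, unemployed and labor force both fall by 3.68 → E = 148.00, U = 8.04, labor force = 156.04 million.
New unemployment rate = 8.04 / 156.04 = 5.15%.
Change = 5.15% − 7.34% = −2.19 percentage points.

The unemployment rate changes by −2.19 percentage points.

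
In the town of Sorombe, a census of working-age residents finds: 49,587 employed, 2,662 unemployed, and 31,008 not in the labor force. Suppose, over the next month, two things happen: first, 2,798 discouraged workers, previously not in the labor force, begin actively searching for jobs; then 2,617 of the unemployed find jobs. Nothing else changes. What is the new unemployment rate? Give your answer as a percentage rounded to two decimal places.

New unemployment rate ≈ 5.16%.

Initially, labor force = 49,587 + 2,662 = 52,249, so u = 2,662/52,249 = 5.09%.
After the first change, unemployed and labor force both rise by 2,798 → E = 49,587, U = 5,460, labor force = 55,047.
After the second change, unemployed falls and employed rises by 2,617; labor force unchanged → E = 52,204, U = 2,843, labor force = 55,047.
New unemployment rate = 2,843 / 55,047 = 5.16%.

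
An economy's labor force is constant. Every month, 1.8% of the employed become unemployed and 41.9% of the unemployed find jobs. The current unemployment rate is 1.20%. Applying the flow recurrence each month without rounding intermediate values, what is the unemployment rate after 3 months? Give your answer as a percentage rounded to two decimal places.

Unemployment rate after three months ≈ 3.60%.

With a fixed labor force, u_{t+1} = u_t + s·(1−u_t) − f·u_t = u_t·(1−s−f) + s.
Here 1−s−f = 0.563 and s = 0.018.
u_1 = 0.012000 × 0.563 + 0.018 = 0.024756.
u_2 = 0.024756 × 0.563 + 0.018 = 0.031938.
u_3 = 0.031938 × 0.563 + 0.018 = 0.035981.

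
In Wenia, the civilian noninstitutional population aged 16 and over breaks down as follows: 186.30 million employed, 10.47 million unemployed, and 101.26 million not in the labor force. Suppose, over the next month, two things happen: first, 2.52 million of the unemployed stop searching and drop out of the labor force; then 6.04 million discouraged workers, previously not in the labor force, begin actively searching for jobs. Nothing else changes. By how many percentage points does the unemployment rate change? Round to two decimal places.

The unemployment rate changes by +1.66 percentage points.

Initially, labor force = 186.30 + 10.47 = 196.77 million, so u = 10.47/196.77 = 5.32%.
After the first change, unemployed and labor force both fall by 2.52 → E = 186.30, U = 7.95, labor force = 194.25 million.
After the second change, unemployed and labor force both rise by 6.04 → E = 186.30, U = 13.99, labor force = 200.29 million.
New unemployment rate = 13.99 / 200.29 = 6.98%.
Change = 6.98% − 5.32% = +1.66 percentage points.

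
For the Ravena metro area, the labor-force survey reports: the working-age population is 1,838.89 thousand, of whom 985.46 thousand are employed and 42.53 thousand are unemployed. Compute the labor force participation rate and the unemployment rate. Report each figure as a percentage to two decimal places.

Labor force = employed + unemployed = 985.46 + 42.53 = 1,027.99 thousand.
Unemployment rate = 42.53 / 1,027.99 = 4.14%.
Labor force participation rate = 1,027.99 / 1,838.89 = 55.90%.

Labor force participation rate ≈ 55.90%; unemployment rate ≈ 4.14%.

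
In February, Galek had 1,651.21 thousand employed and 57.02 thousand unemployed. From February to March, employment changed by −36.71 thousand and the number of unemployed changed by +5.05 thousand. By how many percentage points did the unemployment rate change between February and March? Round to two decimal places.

The unemployment rate changed by +0.36 percentage points.

February: labor force = 1,651.21 + 57.02 = 1,708.23; u = 57.02/1,708.23 = 3.34%.
March: labor force = 1,614.50 + 62.07 = 1,676.57; u = 62.07/1,676.57 = 3.70%.
Change = 3.70% − 3.34% = +0.36 pp.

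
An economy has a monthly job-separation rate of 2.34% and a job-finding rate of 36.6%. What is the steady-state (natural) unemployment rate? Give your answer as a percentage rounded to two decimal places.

At steady state the flows balance: s·E = f·U, so U/(E+U) = s/(s+f).
u* = 2.34 / (2.34 + 36.6) = 2.34 / 38.94 = 6.01%.

Steady-state unemployment rate ≈ 6.01%.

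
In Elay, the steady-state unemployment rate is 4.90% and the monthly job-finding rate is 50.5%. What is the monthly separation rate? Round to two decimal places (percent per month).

Separation rate ≈ 2.60% per month.

From u* = s/(s+f): s = u·f/(1−u).
s = 0.0490 × 50.5 / (1 − 0.0490) = 2.4745 / 0.9510 ≈ 2.60% per month.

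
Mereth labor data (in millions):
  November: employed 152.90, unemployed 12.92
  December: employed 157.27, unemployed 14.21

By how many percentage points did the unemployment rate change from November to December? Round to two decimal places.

November: labor force = 152.90 + 12.92 = 165.82; u = 12.92/165.82 = 7.79%.
December: labor force = 157.27 + 14.21 = 171.48; u = 14.21/171.48 = 8.29%.
Change = 8.29% − 7.79% = +0.50 pp.

The unemployment rate changed by +0.50 percentage points.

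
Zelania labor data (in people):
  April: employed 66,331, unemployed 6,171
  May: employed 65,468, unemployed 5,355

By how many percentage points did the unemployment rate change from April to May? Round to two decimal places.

The unemployment rate changed by −0.95 percentage points.

April: labor force = 66,331 + 6,171 = 72,502; u = 6,171/72,502 = 8.51%.
May: labor force = 65,468 + 5,355 = 70,823; u = 5,355/70,823 = 7.56%.
Change = 7.56% − 8.51% = −0.95 pp.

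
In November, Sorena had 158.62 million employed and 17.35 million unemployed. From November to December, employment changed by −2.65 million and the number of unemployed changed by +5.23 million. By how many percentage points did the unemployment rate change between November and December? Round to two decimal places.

November: labor force = 158.62 + 17.35 = 175.97; u = 17.35/175.97 = 9.86%.
December: labor force = 155.97 + 22.58 = 178.55; u = 22.58/178.55 = 12.65%.
Change = 12.65% − 9.86% = +2.79 pp.

The unemployment rate changed by +2.79 percentage points.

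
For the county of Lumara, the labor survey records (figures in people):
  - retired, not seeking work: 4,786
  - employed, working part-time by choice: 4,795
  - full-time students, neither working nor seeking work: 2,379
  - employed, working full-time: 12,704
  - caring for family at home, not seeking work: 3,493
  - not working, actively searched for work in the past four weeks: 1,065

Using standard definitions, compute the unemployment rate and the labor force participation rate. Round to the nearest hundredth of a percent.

Employed = 4,795 + 12,704 = 17,499.
Unemployed = 1,065.
Labor force = 17,499 + 1,065 = 18,564.
Not in labor force = 4,786 + 2,379 + 3,493 = 10,658 (those not working and not actively searching are outside the labor force).
Civilian working-age population = 18,564 + 10,658 = 29,222.
Unemployment rate = 1,065 / 18,564 = 5.74%.
Labor force participation rate = 18,564 / 29,222 = 63.53%.

Unemployment rate ≈ 5.74%; labor force participation rate ≈ 63.53%.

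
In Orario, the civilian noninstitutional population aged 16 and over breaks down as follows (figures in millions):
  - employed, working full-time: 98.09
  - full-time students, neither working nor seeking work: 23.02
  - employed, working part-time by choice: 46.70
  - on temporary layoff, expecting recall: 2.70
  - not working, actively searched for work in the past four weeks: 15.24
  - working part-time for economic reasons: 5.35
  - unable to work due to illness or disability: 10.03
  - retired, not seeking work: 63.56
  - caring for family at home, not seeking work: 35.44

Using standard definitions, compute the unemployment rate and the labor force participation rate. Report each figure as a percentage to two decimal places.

Employed = 98.09 + 46.70 + 5.35 = 150.14 million (anyone who worked, including part-time for economic reasons, counts as employed).
Unemployed = 2.70 + 15.24 = 17.94 million (jobless and actively searching, or on temporary layoff).
Labor force = 150.14 + 17.94 = 168.08 million.
Not in labor force = 23.02 + 10.03 + 63.56 + 35.44 = 132.05 million (those not working and not actively searching are outside the labor force).
Civilian working-age population = 168.08 + 132.05 = 300.13 million.
Unemployment rate = 17.94 / 168.08 = 10.67%.
Labor force participation rate = 168.08 / 300.13 = 56.00%.

Unemployment rate ≈ 10.67%; labor force participation rate ≈ 56.00%.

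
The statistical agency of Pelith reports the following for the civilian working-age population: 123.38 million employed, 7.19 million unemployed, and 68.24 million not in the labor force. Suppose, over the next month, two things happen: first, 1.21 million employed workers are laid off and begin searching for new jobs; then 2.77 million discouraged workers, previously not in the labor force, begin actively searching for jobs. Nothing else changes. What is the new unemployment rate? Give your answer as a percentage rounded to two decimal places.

New unemployment rate ≈ 8.38%.

Initially, labor force = 123.38 + 7.19 = 130.57 million, so u = 7.19/130.57 = 5.51%.
After the first change, employed falls and unemployed rises by 1.21; labor force unchanged → E = 122.17, U = 8.40, labor force = 130.57 million.
After the second change, unemployed and labor force both rise by 2.77 → E = 122.17, U = 11.17, labor force = 133.34 million.
New unemployment rate = 11.17 / 133.34 = 8.38%.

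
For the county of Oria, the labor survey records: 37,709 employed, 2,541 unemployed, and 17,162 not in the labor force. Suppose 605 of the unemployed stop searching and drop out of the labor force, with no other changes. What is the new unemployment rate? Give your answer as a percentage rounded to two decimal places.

Initially, labor force = 37,709 + 2,541 = 40,250, so u = 2,541/40,250 = 6.31%.
After the change, unemployed and labor force both fall by 605 → E = 37,709, U = 1,936, labor force = 39,645.
New unemployment rate = 1,936 / 39,645 = 4.88%.

New unemployment rate ≈ 4.88%.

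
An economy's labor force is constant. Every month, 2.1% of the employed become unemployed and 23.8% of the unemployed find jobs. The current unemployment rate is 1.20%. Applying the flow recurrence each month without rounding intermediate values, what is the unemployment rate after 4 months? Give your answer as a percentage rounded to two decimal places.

Unemployment rate after four months ≈ 6.03%.

With a fixed labor force, u_{t+1} = u_t + s·(1−u_t) − f·u_t = u_t·(1−s−f) + s.
Here 1−s−f = 0.741 and s = 0.021.
u_1 = 0.012000 × 0.741 + 0.021 = 0.029892.
u_2 = 0.029892 × 0.741 + 0.021 = 0.043150.
u_3 = 0.043150 × 0.741 + 0.021 = 0.052974.
u_4 = 0.052974 × 0.741 + 0.021 = 0.060254.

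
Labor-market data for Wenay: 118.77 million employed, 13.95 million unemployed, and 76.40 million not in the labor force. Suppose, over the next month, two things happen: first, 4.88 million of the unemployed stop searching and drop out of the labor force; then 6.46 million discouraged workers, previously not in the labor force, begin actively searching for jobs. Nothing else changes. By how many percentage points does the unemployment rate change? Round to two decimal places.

Initially, labor force = 118.77 + 13.95 = 132.72 million, so u = 13.95/132.72 = 10.51%.
After the first change, unemployed and labor force both fall by 4.88 → E = 118.77, U = 9.07, labor force = 127.84 million.
After the second change, unemployed and labor force both rise by 6.46 → E = 118.77, U = 15.53, labor force = 134.30 million.
New unemployment rate = 15.53 / 134.30 = 11.56%.
Change = 11.56% − 10.51% = +1.05 percentage points.

The unemployment rate changes by +1.05 percentage points.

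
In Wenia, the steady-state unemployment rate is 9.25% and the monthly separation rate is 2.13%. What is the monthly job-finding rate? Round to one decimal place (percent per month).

Job-finding rate ≈ 20.9% per month.

From u* = s/(s+f): f = s·(1−u)/u.
f = 2.13 × (1 − 0.0925) / 0.0925 = 1.9330 / 0.0925 ≈ 20.9% per month.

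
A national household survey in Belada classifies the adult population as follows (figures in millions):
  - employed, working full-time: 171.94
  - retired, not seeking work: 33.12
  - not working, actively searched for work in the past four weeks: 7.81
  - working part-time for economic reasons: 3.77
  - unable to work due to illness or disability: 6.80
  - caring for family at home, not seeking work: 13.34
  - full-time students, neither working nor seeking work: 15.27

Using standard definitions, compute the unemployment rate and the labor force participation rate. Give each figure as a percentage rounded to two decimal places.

Employed = 171.94 + 3.77 = 175.71 million (anyone who worked, including part-time for economic reasons, counts as employed).
Unemployed = 7.81 million.
Labor force = 175.71 + 7.81 = 183.52 million.
Not in labor force = 33.12 + 6.80 + 13.34 + 15.27 = 68.53 million (those not working and not actively searching are outside the labor force).
Civilian working-age population = 183.52 + 68.53 = 252.05 million.
Unemployment rate = 7.81 / 183.52 = 4.26%.
Labor force participation rate = 183.52 / 252.05 = 72.81%.

Unemployment rate ≈ 4.26%; labor force participation rate ≈ 72.81%.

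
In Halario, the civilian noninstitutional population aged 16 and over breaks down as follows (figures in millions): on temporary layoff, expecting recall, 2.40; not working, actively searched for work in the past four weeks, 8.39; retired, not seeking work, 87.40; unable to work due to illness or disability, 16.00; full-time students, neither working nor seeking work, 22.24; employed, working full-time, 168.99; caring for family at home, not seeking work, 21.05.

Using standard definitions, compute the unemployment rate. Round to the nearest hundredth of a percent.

Employed = 168.99 million.
Unemployed = 2.40 + 8.39 = 10.79 million (jobless and actively searching, or on temporary layoff).
Labor force = 168.99 + 10.79 = 179.78 million.
Unemployment rate = 10.79 / 179.78 = 6.00%.

Unemployment rate ≈ 6.00%.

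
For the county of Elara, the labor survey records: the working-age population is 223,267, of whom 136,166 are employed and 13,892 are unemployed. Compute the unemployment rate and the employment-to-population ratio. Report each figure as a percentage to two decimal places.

Labor force = employed + unemployed = 136,166 + 13,892 = 150,058.
Unemployment rate = 13,892 / 150,058 = 9.26%.
Employment-population ratio = 136,166 / 223,267 = 60.99%.

Unemployment rate ≈ 9.26%; employment-population ratio ≈ 60.99%.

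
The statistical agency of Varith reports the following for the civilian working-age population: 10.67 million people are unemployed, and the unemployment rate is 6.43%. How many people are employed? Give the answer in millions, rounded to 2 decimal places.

About 155.27 million are employed.

Labor force = U / u = 10.67 / 0.0643 ≈ 165.94 million.
Employed = labor force − unemployed = 165.94 − 10.67 = 155.27 million.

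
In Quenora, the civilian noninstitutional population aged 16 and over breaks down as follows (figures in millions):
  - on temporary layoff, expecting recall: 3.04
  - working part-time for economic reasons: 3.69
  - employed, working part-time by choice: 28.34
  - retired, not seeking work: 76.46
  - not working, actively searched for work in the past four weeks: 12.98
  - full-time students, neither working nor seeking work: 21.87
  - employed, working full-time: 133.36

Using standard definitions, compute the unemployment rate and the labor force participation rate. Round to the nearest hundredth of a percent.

Unemployment rate ≈ 8.83%; labor force participation rate ≈ 64.85%.

Employed = 3.69 + 28.34 + 133.36 = 165.39 million (anyone who worked, including part-time for economic reasons, counts as employed).
Unemployed = 3.04 + 12.98 = 16.02 million (jobless and actively searching, or on temporary layoff).
Labor force = 165.39 + 16.02 = 181.41 million.
Not in labor force = 76.46 + 21.87 = 98.33 million (those not working and not actively searching are outside the labor force).
Civilian working-age population = 181.41 + 98.33 = 279.74 million.
Unemployment rate = 16.02 / 181.41 = 8.83%.
Labor force participation rate = 181.41 / 279.74 = 64.85%.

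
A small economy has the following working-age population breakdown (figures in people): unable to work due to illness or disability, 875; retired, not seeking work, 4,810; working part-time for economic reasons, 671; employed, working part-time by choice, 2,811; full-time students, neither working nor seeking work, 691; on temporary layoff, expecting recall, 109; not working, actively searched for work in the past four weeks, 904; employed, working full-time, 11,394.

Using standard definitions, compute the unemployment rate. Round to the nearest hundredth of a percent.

Employed = 671 + 2,811 + 11,394 = 14,876 (anyone who worked, including part-time for economic reasons, counts as employed).
Unemployed = 109 + 904 = 1,013 (jobless and actively searching, or on temporary layoff).
Labor force = 14,876 + 1,013 = 15,889.
Unemployment rate = 1,013 / 15,889 = 6.38%.

Unemployment rate ≈ 6.38%.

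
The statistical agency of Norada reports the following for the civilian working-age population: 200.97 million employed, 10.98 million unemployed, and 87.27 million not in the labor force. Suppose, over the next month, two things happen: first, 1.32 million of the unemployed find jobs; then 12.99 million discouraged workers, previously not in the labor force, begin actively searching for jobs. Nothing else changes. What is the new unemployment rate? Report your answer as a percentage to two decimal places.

Initially, labor force = 200.97 + 10.98 = 211.95 million, so u = 10.98/211.95 = 5.18%.
After the first change, unemployed falls and employed rises by 1.32; labor force unchanged → E = 202.29, U = 9.66, labor force = 211.95 million.
After the second change, unemployed and labor force both rise by 12.99 → E = 202.29, U = 22.65, labor force = 224.94 million.
New unemployment rate = 22.65 / 224.94 = 10.07%.

New unemployment rate ≈ 10.07%.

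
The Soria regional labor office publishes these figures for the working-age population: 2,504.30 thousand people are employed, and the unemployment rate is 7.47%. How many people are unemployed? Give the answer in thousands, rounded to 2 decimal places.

Let U be the number unemployed. The labor force is E + U, and U/(E+U) = 0.0747.
So U = 0.0747 × 2,504.30 / (1 − 0.0747) = 187.0712 / 0.9253 ≈ 202.17 thousand.

About 202.17 thousand are unemployed.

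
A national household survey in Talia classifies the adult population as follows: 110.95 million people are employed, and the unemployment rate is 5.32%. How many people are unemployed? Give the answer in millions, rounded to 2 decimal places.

About 6.23 million are unemployed.

Let U be the number unemployed. The labor force is E + U, and U/(E+U) = 0.0532.
So U = 0.0532 × 110.95 / (1 − 0.0532) = 5.9025 / 0.9468 ≈ 6.23 million.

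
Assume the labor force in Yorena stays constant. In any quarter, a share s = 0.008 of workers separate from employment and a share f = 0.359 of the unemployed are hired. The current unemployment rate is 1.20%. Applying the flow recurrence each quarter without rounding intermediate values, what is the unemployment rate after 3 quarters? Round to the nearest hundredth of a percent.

With a fixed labor force, u_{t+1} = u_t + s·(1−u_t) − f·u_t = u_t·(1−s−f) + s.
Here 1−s−f = 0.633 and s = 0.008.
u_1 = 0.012000 × 0.633 + 0.008 = 0.015596.
u_2 = 0.015596 × 0.633 + 0.008 = 0.017872.
u_3 = 0.017872 × 0.633 + 0.008 = 0.019313.

Unemployment rate after three quarters ≈ 1.93%.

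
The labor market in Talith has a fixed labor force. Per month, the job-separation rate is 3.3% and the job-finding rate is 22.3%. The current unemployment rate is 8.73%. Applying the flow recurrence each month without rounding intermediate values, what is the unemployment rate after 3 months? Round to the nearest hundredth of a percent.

Unemployment rate after three months ≈ 11.18%.

With a fixed labor force, u_{t+1} = u_t + s·(1−u_t) − f·u_t = u_t·(1−s−f) + s.
Here 1−s−f = 0.744 and s = 0.033.
u_1 = 0.087300 × 0.744 + 0.033 = 0.097951.
u_2 = 0.097951 × 0.744 + 0.033 = 0.105876.
u_3 = 0.105876 × 0.744 + 0.033 = 0.111772.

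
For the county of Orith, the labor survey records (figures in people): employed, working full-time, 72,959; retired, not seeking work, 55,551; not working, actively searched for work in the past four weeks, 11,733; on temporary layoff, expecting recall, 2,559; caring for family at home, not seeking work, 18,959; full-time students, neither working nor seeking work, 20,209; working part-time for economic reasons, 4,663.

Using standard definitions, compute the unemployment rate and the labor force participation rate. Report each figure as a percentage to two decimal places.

Employed = 72,959 + 4,663 = 77,622 (anyone who worked, including part-time for economic reasons, counts as employed).
Unemployed = 11,733 + 2,559 = 14,292 (jobless and actively searching, or on temporary layoff).
Labor force = 77,622 + 14,292 = 91,914.
Not in labor force = 55,551 + 18,959 + 20,209 = 94,719 (those not working and not actively searching are outside the labor force).
Civilian working-age population = 91,914 + 94,719 = 186,633.
Unemployment rate = 14,292 / 91,914 = 15.55%.
Labor force participation rate = 91,914 / 186,633 = 49.25%.

Unemployment rate ≈ 15.55%; labor force participation rate ≈ 49.25%.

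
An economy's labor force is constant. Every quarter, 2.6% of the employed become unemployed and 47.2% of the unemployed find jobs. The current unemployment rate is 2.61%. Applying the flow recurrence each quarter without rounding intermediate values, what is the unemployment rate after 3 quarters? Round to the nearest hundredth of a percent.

Unemployment rate after three quarters ≈ 4.89%.

With a fixed labor force, u_{t+1} = u_t + s·(1−u_t) − f·u_t = u_t·(1−s−f) + s.
Here 1−s−f = 0.502 and s = 0.026.
u_1 = 0.026100 × 0.502 + 0.026 = 0.039102.
u_2 = 0.039102 × 0.502 + 0.026 = 0.045629.
u_3 = 0.045629 × 0.502 + 0.026 = 0.048906.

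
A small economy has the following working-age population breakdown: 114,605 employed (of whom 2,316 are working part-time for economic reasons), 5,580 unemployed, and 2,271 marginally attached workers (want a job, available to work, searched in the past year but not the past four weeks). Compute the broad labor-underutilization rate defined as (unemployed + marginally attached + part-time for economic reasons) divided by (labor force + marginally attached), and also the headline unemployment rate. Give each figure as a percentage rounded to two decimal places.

Broad underutilization rate ≈ 8.30%; headline unemployment rate ≈ 4.64%.

Labor force = 114,605 + 5,580 = 120,185.
Numerator = 5,580 + 2,271 + 2,316 = 10,167.
Denominator = 120,185 + 2,271 = 122,456.
Broad rate = 10,167 / 122,456 = 8.30%.
Headline unemployment rate = 5,580 / 120,185 = 4.64%.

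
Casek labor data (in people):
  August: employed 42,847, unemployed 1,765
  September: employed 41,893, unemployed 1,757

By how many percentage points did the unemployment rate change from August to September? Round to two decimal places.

August: labor force = 42,847 + 1,765 = 44,612; u = 1,765/44,612 = 3.96%.
September: labor force = 41,893 + 1,757 = 43,650; u = 1,757/43,650 = 4.03%.
Change = 4.03% − 3.96% = +0.07 pp.

The unemployment rate changed by +0.07 percentage points.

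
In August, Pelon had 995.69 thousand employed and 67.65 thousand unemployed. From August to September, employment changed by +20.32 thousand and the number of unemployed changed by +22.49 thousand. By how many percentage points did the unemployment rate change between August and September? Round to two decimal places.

August: labor force = 995.69 + 67.65 = 1,063.34; u = 67.65/1,063.34 = 6.36%.
September: labor force = 1,016.01 + 90.14 = 1,106.15; u = 90.14/1,106.15 = 8.15%.
Change = 8.15% − 6.36% = +1.79 pp.

The unemployment rate changed by +1.79 percentage points.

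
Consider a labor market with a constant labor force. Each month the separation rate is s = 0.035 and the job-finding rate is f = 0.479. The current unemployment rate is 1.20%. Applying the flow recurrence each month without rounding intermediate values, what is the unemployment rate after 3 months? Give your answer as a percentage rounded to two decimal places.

With a fixed labor force, u_{t+1} = u_t + s·(1−u_t) − f·u_t = u_t·(1−s−f) + s.
Here 1−s−f = 0.486 and s = 0.035.
u_1 = 0.012000 × 0.486 + 0.035 = 0.040832.
u_2 = 0.040832 × 0.486 + 0.035 = 0.054844.
u_3 = 0.054844 × 0.486 + 0.035 = 0.061654.

Unemployment rate after three months ≈ 6.17%.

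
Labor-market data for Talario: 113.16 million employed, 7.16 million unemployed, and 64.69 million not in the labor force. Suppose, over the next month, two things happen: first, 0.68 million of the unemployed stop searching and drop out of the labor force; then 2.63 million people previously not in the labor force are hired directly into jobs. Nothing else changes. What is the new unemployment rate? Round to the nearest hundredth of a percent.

Initially, labor force = 113.16 + 7.16 = 120.32 million, so u = 7.16/120.32 = 5.95%.
After the first change, unemployed and labor force both fall by 0.68 → E = 113.16, U = 6.48, labor force = 119.64 million.
After the second change, employed and labor force both rise by 2.63; unemployed unchanged → E = 115.79, U = 6.48, labor force = 122.27 million.
New unemployment rate = 6.48 / 122.27 = 5.30%.

New unemployment rate ≈ 5.30%.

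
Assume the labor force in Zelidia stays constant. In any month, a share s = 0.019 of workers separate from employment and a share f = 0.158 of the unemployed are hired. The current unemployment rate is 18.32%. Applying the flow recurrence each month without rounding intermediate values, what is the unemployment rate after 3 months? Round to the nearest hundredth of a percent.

Unemployment rate after three months ≈ 14.96%.

With a fixed labor force, u_{t+1} = u_t + s·(1−u_t) − f·u_t = u_t·(1−s−f) + s.
Here 1−s−f = 0.823 and s = 0.019.
u_1 = 0.183200 × 0.823 + 0.019 = 0.169774.
u_2 = 0.169774 × 0.823 + 0.019 = 0.158724.
u_3 = 0.158724 × 0.823 + 0.019 = 0.149630.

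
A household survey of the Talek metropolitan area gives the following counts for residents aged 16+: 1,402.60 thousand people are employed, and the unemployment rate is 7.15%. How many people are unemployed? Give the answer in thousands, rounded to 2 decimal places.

Let U be the number unemployed. The labor force is E + U, and U/(E+U) = 0.0715.
So U = 0.0715 × 1,402.60 / (1 − 0.0715) = 100.2859 / 0.9285 ≈ 108.01 thousand.

About 108.01 thousand are unemployed.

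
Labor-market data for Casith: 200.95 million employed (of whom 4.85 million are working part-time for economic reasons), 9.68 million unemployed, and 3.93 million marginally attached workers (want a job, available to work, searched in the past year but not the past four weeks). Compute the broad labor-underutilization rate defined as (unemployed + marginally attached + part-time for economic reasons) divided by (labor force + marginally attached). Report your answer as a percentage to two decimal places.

Broad underutilization rate ≈ 8.60%.

Labor force = 200.95 + 9.68 = 210.63 million.
Numerator = 9.68 + 3.93 + 4.85 = 18.46 million.
Denominator = 210.63 + 3.93 = 214.56 million.
Broad rate = 18.46 / 214.56 = 8.60%.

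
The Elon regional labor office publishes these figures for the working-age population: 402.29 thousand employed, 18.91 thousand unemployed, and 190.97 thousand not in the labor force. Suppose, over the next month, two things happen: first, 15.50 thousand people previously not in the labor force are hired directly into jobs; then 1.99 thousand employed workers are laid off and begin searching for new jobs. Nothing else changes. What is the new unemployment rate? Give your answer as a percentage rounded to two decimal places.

Initially, labor force = 402.29 + 18.91 = 421.20 thousand, so u = 18.91/421.20 = 4.49%.
After the first change, employed and labor force both rise by 15.50; unemployed unchanged → E = 417.79, U = 18.91, labor force = 436.70 thousand.
After the second change, employed falls and unemployed rises by 1.99; labor force unchanged → E = 415.80, U = 20.90, labor force = 436.70 thousand.
New unemployment rate = 20.90 / 436.70 = 4.79%.

New unemployment rate ≈ 4.79%.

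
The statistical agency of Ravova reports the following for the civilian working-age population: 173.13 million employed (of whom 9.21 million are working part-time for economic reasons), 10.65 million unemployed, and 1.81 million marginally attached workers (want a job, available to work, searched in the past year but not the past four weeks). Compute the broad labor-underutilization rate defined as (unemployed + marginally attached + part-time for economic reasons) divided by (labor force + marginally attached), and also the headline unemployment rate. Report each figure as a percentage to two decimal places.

Labor force = 173.13 + 10.65 = 183.78 million.
Numerator = 10.65 + 1.81 + 9.21 = 21.67 million.
Denominator = 183.78 + 1.81 = 185.59 million.
Broad rate = 21.67 / 185.59 = 11.68%.
Headline unemployment rate = 10.65 / 183.78 = 5.79%.

Broad underutilization rate ≈ 11.68%; headline unemployment rate ≈ 5.79%.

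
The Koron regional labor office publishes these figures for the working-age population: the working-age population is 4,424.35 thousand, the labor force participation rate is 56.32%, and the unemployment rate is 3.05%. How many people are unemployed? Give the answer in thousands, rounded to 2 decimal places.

Labor force = 0.5632 × 4,424.35 = 2,491.79 thousand.
Unemployed = 0.0305 × 2,491.79 ≈ 76.00 thousand.

About 76.00 thousand are unemployed.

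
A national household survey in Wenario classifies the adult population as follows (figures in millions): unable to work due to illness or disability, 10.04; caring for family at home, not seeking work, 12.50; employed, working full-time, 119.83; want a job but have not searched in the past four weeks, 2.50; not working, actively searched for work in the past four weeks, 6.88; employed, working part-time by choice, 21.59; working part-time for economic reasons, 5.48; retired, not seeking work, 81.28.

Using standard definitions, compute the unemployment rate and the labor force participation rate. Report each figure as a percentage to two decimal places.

Unemployment rate ≈ 4.47%; labor force participation rate ≈ 59.12%.

Employed = 119.83 + 21.59 + 5.48 = 146.90 million (anyone who worked, including part-time for economic reasons, counts as employed).
Unemployed = 6.88 million.
Labor force = 146.90 + 6.88 = 153.78 million.
Not in labor force = 10.04 + 12.50 + 2.50 + 81.28 = 106.32 million (those not working and not actively searching are outside the labor force — including those who want a job but have given up searching).
Civilian working-age population = 153.78 + 106.32 = 260.10 million.
Unemployment rate = 6.88 / 153.78 = 4.47%.
Labor force participation rate = 153.78 / 260.10 = 59.12%.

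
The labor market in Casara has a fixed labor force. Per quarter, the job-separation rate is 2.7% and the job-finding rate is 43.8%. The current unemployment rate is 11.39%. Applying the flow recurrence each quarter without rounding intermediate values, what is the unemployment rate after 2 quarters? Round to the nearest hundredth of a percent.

With a fixed labor force, u_{t+1} = u_t + s·(1−u_t) − f·u_t = u_t·(1−s−f) + s.
Here 1−s−f = 0.535 and s = 0.027.
u_1 = 0.113900 × 0.535 + 0.027 = 0.087937.
u_2 = 0.087937 × 0.535 + 0.027 = 0.074046.

Unemployment rate after two quarters ≈ 7.40%.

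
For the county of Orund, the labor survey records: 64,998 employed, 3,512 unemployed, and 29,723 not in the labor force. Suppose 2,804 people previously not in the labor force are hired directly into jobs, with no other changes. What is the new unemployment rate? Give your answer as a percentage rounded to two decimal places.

New unemployment rate ≈ 4.92%.

Initially, labor force = 64,998 + 3,512 = 68,510, so u = 3,512/68,510 = 5.13%.
After the change, employed and labor force both rise by 2,804; unemployed unchanged → E = 67,802, U = 3,512, labor force = 71,314.
New unemployment rate = 3,512 / 71,314 = 4.92%.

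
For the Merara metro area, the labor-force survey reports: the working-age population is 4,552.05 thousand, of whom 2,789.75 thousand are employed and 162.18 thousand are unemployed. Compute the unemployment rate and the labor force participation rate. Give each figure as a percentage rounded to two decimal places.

Unemployment rate ≈ 5.49%; labor force participation rate ≈ 64.85%.

Labor force = employed + unemployed = 2,789.75 + 162.18 = 2,951.93 thousand.
Unemployment rate = 162.18 / 2,951.93 = 5.49%.
Labor force participation rate = 2,951.93 / 4,552.05 = 64.85%.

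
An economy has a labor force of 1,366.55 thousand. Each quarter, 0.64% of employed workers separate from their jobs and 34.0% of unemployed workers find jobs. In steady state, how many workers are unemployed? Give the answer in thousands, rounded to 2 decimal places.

About 25.25 thousand are unemployed in steady state.

Steady-state unemployment rate u* = s/(s+f) = 0.64/(0.64+34.0) = 0.018476.
Unemployed = u* × labor force = 0.018476 × 1,366.55 ≈ 25.25 thousand.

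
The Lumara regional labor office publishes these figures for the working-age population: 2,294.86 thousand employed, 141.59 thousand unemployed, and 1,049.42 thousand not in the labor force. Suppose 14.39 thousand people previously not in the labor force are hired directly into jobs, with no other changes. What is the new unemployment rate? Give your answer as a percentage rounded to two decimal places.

New unemployment rate ≈ 5.78%.

Initially, labor force = 2,294.86 + 141.59 = 2,436.45 thousand, so u = 141.59/2,436.45 = 5.81%.
After the change, employed and labor force both rise by 14.39; unemployed unchanged → E = 2,309.25, U = 141.59, labor force = 2,450.84 thousand.
New unemployment rate = 141.59 / 2,450.84 = 5.78%.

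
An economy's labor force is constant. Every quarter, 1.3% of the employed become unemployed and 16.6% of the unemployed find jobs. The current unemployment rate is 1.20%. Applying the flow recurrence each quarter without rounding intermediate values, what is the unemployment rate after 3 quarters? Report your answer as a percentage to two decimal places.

With a fixed labor force, u_{t+1} = u_t + s·(1−u_t) − f·u_t = u_t·(1−s−f) + s.
Here 1−s−f = 0.821 and s = 0.013.
u_1 = 0.012000 × 0.821 + 0.013 = 0.022852.
u_2 = 0.022852 × 0.821 + 0.013 = 0.031761.
u_3 = 0.031761 × 0.821 + 0.013 = 0.039076.

Unemployment rate after three quarters ≈ 3.91%.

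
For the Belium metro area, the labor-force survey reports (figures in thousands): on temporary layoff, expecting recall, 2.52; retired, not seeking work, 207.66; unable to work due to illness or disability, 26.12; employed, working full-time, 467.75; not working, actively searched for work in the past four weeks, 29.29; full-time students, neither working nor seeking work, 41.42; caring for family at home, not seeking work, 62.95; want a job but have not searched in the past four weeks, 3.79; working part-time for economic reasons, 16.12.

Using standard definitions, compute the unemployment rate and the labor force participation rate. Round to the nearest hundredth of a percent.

Employed = 467.75 + 16.12 = 483.87 thousand (anyone who worked, including part-time for economic reasons, counts as employed).
Unemployed = 2.52 + 29.29 = 31.81 thousand (jobless and actively searching, or on temporary layoff).
Labor force = 483.87 + 31.81 = 515.68 thousand.
Not in labor force = 207.66 + 26.12 + 41.42 + 62.95 + 3.79 = 341.94 thousand (those not working and not actively searching are outside the labor force — including those who want a job but have given up searching).
Civilian working-age population = 515.68 + 341.94 = 857.62 thousand.
Unemployment rate = 31.81 / 515.68 = 6.17%.
Labor force participation rate = 515.68 / 857.62 = 60.13%.

Unemployment rate ≈ 6.17%; labor force participation rate ≈ 60.13%.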